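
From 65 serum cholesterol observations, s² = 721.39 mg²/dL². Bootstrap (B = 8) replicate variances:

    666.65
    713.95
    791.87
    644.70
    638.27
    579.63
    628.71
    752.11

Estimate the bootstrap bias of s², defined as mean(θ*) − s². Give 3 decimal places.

mean(θ*) = (666.65 + 713.95 + 791.87 + 644.70 + 638.27 + 579.63 + 628.71 + 752.11) / 8 = 676.9863
bias = 676.9863 − 721.39

bias = −44.404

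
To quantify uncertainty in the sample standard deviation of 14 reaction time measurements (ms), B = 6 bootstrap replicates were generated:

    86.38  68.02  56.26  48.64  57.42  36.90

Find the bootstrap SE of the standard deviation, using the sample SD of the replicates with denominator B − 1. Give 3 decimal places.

Bootstrap SE is the standard deviation of the 6 replicate standard deviations.
Mean of replicates: (86.38 + 68.02 + 56.26 + 48.64 + 57.42 + 36.90) / 6 = 353.6200 / 6 = 58.9367
Sum of squared deviations: (+27.4433)² + (+9.0833)² + (−2.6767)² + (−10.2967)² + (−1.5167)² + (−22.0367)² = 1436.7443
Variance = 1436.7443 / 5 = 287.3489
SE* = √287.3489

SE* = 16.951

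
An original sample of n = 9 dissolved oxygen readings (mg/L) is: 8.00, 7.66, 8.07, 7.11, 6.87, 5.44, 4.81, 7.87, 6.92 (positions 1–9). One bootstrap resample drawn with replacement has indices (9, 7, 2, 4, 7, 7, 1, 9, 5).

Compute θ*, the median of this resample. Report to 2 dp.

θ* = 6.92

Resample values: 6.92, 4.81, 7.66, 7.11, 4.81, 4.81, 8.00, 6.92, 6.87.
Sorted: 4.81, 4.81, 4.81, 6.87, 6.92, 6.92, 7.11, 7.66, 8.00
Median = middle value = 6.92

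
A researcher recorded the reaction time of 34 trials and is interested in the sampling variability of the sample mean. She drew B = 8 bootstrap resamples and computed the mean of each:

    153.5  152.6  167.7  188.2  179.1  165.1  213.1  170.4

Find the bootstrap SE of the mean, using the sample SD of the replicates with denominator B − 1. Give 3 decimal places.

SE* = 19.878

Bootstrap SE is the standard deviation of the 8 replicate means.
Mean of replicates: (153.5 + 152.6 + 167.7 + 188.2 + 179.1 + 165.1 + 213.1 + 170.4) / 8 = 1389.7000 / 8 = 173.7125
Sum of squared deviations: (−20.2125)² + (−21.1125)² + (−6.0125)² + (+14.4875)² + (+5.3875)² + (−8.6125)² + (+39.3875)² + (−3.3125)² = 2765.8687
Variance = 2765.8687 / 7 = 395.1241
SE* = √395.1241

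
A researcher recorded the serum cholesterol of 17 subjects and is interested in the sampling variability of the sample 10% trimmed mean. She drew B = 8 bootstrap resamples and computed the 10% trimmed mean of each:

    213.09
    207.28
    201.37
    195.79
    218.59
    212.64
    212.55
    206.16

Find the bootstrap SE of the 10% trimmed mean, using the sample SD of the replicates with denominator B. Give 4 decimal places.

SE* = 6.8532

Bootstrap SE is the standard deviation of the 8 replicate 10% trimmed means.
Mean of replicates: (213.09 + 207.28 + 201.37 + 195.79 + 218.59 + 212.64 + 212.55 + 206.16) / 8 = 1667.47000 / 8 = 208.43375
Sum of squared deviations: (+4.65625)² + (−1.15375)² + (−7.06375)² + (−12.64375)² + (+10.15625)² + (+4.20625)² + (+4.11625)² + (−2.27375)² = 375.72819
Variance = 375.72819 / 8 = 46.96602
SE* = √46.96602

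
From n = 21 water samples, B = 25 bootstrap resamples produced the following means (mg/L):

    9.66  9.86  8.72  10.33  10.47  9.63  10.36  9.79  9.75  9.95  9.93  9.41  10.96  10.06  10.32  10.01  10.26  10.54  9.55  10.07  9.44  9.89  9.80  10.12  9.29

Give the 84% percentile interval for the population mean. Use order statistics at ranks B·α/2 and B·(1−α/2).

(9.29, 10.47)

Sorted replicates: 8.72, 9.29, 9.41, 9.44, 9.55, 9.63, 9.66, 9.75, 9.79, 9.80, 9.86, 9.89, 9.93, 9.95, 10.01, 10.06, 10.07, 10.12, 10.26, 10.32, 10.33, 10.36, 10.47, 10.54, 10.96
α = 0.16; lower rank = 25 × 0.080 = 2; upper rank = 25 × 0.920 = 23.
The 2nd smallest replicate is 9.29; the 23rd is 10.47.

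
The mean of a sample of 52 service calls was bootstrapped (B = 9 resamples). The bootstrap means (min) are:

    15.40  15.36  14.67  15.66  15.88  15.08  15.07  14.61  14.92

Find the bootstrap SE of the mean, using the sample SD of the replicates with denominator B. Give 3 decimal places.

SE* = 0.405

Bootstrap SE is the standard deviation of the 9 replicate means.
Mean of replicates: (15.40 + 15.36 + 14.67 + 15.66 + 15.88 + 15.08 + 15.07 + 14.61 + 14.92) / 9 = 136.6500 / 9 = 15.1833
Sum of squared deviations: (+0.2167)² + (+0.1767)² + (−0.5133)² + (+0.4767)² + (+0.6967)² + (−0.1033)² + (−0.1133)² + (−0.5733)² + (−0.2633)² = 1.4758
Variance = 1.4758 / 9 = 0.1640
SE* = √0.1640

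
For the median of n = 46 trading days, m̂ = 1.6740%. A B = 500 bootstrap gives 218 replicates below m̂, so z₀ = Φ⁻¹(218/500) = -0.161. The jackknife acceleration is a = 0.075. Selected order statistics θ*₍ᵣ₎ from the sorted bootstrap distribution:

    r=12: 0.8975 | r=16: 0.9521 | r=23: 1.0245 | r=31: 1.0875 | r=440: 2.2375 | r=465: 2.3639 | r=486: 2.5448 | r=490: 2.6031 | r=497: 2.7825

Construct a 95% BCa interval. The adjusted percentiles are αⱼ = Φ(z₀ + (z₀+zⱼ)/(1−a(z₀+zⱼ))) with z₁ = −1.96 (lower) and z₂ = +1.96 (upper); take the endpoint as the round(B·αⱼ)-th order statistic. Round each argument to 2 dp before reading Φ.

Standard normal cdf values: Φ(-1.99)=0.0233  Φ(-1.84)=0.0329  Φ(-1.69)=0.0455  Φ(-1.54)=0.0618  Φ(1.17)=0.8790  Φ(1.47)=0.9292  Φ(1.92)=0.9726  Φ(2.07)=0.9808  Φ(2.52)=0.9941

(0.8975, 2.5448)

Lower: z₀ + z₁ = -0.161 + (-1.960) = -2.121; 1 − a(z₀+z₁) = 1 − (0.075)(-2.121) = 1.1591; argument = -0.161 + (-2.121)/1.1591 = -1.9909 → -1.99.
α₁ = Φ(-1.99) = 0.0233; rank = round(500 × 0.0233) = 12; θ*₍12₎ = 0.8975.
Upper: z₀ + z₂ = 1.799; 1 − a(z₀+z₂) = 0.8651; argument = 1.9186 → 1.92; α₂ = 0.9726; rank = 486; θ*₍486₎ = 2.5448.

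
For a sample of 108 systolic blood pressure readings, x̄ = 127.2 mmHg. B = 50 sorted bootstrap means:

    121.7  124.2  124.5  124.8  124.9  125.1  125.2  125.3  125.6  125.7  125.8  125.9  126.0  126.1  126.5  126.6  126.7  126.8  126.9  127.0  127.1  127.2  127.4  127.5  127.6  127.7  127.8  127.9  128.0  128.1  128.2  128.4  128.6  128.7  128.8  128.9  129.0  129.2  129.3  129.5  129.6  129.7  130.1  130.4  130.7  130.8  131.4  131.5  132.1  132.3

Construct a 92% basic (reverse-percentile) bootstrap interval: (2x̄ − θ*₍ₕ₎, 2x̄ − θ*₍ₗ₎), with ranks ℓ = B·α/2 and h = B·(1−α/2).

(122.9, 130.2)

Percentile endpoints at ranks 2 and 48: θ*₍2₎ = 124.2, θ*₍48₎ = 131.5.
Basic interval reflects these around x̄:
  lower = 2 × 127.2 − 131.5 = 122.9
  upper = 2 × 127.2 − 124.2 = 130.2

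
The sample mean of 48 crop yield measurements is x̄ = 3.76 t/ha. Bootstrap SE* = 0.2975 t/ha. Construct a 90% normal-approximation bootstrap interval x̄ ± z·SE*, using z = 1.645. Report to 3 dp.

(3.271, 4.249)

Margin = 1.645 × 0.2975 = 0.4894
Interval: 3.76 ± 0.4894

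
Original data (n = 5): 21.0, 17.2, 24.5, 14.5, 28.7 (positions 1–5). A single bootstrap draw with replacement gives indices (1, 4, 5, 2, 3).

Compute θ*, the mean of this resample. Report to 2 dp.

θ* = 21.18

Resample values: 21.0, 14.5, 28.7, 17.2, 24.5.
Mean = (21.0 + 14.5 + 28.7 + 17.2 + 24.5) / 5 = 105.90 / 5 = 21.18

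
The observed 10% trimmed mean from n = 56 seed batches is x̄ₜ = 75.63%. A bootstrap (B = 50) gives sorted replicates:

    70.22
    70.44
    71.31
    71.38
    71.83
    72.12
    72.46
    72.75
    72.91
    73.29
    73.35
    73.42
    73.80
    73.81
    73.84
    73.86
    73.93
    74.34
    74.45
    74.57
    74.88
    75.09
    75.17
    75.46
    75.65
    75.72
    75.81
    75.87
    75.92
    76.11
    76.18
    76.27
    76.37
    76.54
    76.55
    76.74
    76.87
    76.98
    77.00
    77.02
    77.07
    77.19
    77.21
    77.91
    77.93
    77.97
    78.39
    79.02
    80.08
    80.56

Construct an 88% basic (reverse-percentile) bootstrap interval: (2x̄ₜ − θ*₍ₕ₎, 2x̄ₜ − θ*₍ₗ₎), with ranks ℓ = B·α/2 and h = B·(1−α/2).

(72.87, 79.95)

Percentile endpoints at ranks 3 and 47: θ*₍3₎ = 71.31, θ*₍47₎ = 78.39.
Basic interval reflects these around x̄ₜ:
  lower = 2 × 75.63 − 78.39 = 72.87
  upper = 2 × 75.63 − 71.31 = 79.95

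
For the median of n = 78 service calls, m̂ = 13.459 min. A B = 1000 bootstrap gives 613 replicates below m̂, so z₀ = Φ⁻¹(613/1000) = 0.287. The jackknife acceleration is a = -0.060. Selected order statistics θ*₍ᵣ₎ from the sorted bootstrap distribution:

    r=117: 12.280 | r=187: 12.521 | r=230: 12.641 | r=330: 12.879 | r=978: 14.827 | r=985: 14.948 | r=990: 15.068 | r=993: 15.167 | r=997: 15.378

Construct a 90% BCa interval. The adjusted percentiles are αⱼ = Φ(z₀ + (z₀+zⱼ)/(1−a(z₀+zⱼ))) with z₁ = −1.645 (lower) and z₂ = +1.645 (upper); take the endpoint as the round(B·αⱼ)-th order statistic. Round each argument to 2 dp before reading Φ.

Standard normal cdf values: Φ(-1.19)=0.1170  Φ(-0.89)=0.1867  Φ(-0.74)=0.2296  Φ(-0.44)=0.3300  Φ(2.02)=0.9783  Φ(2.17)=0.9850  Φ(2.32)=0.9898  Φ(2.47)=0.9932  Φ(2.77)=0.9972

(12.280, 14.827)

Lower: z₀ + z₁ = 0.287 + (-1.645) = -1.358; 1 − a(z₀+z₁) = 1 − (-0.060)(-1.358) = 0.9185; argument = 0.287 + (-1.358)/0.9185 = -1.1915 → -1.19.
α₁ = Φ(-1.19) = 0.1170; rank = round(1000 × 0.1170) = 117; θ*₍117₎ = 12.280.
Upper: z₀ + z₂ = 1.932; 1 − a(z₀+z₂) = 1.1159; argument = 2.0183 → 2.02; α₂ = 0.9783; rank = 978; θ*₍978₎ = 14.827.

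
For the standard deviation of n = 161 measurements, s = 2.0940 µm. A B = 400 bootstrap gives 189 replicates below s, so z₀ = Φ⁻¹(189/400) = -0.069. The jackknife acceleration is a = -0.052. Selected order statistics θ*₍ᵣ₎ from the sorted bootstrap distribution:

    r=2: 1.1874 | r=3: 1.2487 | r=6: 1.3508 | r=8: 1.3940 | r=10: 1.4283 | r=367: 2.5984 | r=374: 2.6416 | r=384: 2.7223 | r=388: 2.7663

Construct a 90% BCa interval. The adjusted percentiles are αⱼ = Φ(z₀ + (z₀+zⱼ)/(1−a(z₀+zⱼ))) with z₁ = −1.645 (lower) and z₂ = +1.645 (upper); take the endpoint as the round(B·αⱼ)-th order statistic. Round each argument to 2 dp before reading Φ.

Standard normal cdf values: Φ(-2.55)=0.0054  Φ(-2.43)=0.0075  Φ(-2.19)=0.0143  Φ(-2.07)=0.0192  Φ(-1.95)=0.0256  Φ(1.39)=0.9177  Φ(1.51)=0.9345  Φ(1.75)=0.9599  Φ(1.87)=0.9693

Lower: z₀ + z₁ = -0.069 + (-1.645) = -1.714; 1 − a(z₀+z₁) = 1 − (-0.052)(-1.714) = 0.9109; argument = -0.069 + (-1.714)/0.9109 = -1.9507 → -1.95.
α₁ = Φ(-1.95) = 0.0256; rank = round(400 × 0.0256) = 10; θ*₍10₎ = 1.4283.
Upper: z₀ + z₂ = 1.576; 1 − a(z₀+z₂) = 1.0820; argument = 1.3876 → 1.39; α₂ = 0.9177; rank = 367; θ*₍367₎ = 2.5984.

(1.4283, 2.5984)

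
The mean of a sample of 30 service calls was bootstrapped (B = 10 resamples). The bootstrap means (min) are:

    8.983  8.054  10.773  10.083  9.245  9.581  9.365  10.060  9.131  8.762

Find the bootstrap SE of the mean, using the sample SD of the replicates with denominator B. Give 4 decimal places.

Bootstrap SE is the standard deviation of the 10 replicate means.
Mean of replicates: (8.983 + 8.054 + 10.773 + 10.083 + 9.245 + 9.581 + 9.365 + 10.060 + 9.131 + 8.762) / 10 = 94.03700 / 10 = 9.40370
Sum of squared deviations: (−0.42070)² + (−1.34970)² + (+1.36930)² + (+0.67930)² + (−0.15870)² + (+0.17730)² + (−0.03870)² + (+0.65630)² + (−0.27270)² + (−0.64170)² = 5.31010
Variance = 5.31010 / 10 = 0.53101
SE* = √0.53101

SE* = 0.7287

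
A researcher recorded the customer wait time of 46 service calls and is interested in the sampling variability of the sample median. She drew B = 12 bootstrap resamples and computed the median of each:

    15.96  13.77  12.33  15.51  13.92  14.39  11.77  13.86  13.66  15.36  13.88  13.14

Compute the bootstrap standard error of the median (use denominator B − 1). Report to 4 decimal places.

SE* = 1.2364

Bootstrap SE is the standard deviation of the 12 replicate medians.
Mean of replicates: (15.96 + 13.77 + 12.33 + 15.51 + 13.92 + 14.39 + 11.77 + 13.86 + 13.66 + 15.36 + 13.88 + 13.14) / 12 = 167.55000 / 12 = 13.96250
Sum of squared deviations: (+1.99750)² + (−0.19250)² + (−1.63250)² + (+1.54750)² + (−0.04250)² + (+0.42750)² + (−2.19250)² + (−0.10250)² + (−0.30250)² + (+1.39750)² + (−0.08250)² + (−0.82250)² = 16.81683
Variance = 16.81683 / 11 = 1.52880
SE* = √1.52880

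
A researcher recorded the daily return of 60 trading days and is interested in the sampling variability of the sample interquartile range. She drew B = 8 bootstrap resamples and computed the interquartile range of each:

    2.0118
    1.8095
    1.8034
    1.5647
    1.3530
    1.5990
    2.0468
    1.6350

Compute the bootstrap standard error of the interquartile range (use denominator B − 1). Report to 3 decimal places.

Bootstrap SE is the standard deviation of the 8 replicate interquartile ranges.
Mean of replicates: (2.0118 + 1.8095 + 1.8034 + 1.5647 + 1.3530 + 1.5990 + 2.0468 + 1.6350) / 8 = 13.82320 / 8 = 1.72790
Sum of squared deviations: (+0.28390)² + (+0.08160)² + (+0.07550)² + (−0.16320)² + (−0.37490)² + (−0.12890)² + (+0.31890)² + (−0.09290)² = 0.38709
Variance = 0.38709 / 7 = 0.05530
SE* = √0.05530

SE* = 0.235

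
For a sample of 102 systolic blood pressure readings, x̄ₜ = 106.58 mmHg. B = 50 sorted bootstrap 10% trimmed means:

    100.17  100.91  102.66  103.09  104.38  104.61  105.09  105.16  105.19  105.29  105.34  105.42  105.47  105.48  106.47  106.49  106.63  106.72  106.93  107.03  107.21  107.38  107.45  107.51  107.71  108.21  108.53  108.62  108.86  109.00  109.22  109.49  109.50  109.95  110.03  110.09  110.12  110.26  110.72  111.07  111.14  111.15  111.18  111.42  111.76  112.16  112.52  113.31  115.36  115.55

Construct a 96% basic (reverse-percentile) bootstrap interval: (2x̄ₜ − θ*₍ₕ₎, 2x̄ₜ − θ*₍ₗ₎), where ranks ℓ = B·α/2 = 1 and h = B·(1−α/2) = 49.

(97.80, 112.99)

Percentile endpoints at ranks 1 and 49: θ*₍1₎ = 100.17, θ*₍49₎ = 115.36.
Basic interval reflects these around x̄ₜ:
  lower = 2 × 106.58 − 115.36 = 97.80
  upper = 2 × 106.58 − 100.17 = 112.99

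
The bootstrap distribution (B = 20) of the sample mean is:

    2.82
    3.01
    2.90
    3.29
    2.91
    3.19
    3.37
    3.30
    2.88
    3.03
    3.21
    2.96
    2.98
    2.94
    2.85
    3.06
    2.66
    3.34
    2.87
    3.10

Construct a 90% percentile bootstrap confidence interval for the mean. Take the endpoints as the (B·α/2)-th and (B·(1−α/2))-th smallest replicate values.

Sorted replicates: 2.66, 2.82, 2.85, 2.87, 2.88, 2.90, 2.91, 2.94, 2.96, 2.98, 3.01, 3.03, 3.06, 3.10, 3.19, 3.21, 3.29, 3.30, 3.34, 3.37
α = 0.10; lower rank = 20 × 0.050 = 1; upper rank = 20 × 0.950 = 19.
The 1st smallest replicate is 2.66; the 19th is 3.34.

(2.66, 3.34)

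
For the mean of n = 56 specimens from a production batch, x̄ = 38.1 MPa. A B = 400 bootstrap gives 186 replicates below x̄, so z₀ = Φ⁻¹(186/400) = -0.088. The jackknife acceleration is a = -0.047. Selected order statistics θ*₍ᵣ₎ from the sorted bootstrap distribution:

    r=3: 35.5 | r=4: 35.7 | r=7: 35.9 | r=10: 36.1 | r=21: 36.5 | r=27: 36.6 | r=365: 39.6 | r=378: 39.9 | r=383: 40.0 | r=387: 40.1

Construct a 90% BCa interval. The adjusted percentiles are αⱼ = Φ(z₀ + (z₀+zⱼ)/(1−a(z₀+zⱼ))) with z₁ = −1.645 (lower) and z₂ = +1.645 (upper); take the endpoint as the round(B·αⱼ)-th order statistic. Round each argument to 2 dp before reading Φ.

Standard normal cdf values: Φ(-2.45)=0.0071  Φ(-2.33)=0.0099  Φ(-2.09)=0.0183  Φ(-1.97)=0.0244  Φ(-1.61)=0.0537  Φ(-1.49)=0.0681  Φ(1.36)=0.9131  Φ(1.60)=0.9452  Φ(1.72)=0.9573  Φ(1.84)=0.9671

Lower: z₀ + z₁ = -0.088 + (-1.645) = -1.733; 1 − a(z₀+z₁) = 1 − (-0.047)(-1.733) = 0.9185; argument = -0.088 + (-1.733)/0.9185 = -1.9747 → -1.97.
α₁ = Φ(-1.97) = 0.0244; rank = round(400 × 0.0244) = 10; θ*₍10₎ = 36.1.
Upper: z₀ + z₂ = 1.557; 1 − a(z₀+z₂) = 1.0732; argument = 1.3628 → 1.36; α₂ = 0.9131; rank = 365; θ*₍365₎ = 39.6.

(36.1, 39.6)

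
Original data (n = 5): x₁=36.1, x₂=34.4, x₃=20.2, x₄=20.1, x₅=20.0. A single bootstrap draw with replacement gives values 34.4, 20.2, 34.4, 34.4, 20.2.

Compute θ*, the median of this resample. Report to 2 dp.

θ* = 34.40

Sorted: 20.2, 20.2, 34.4, 34.4, 34.4
Median = middle value = 34.40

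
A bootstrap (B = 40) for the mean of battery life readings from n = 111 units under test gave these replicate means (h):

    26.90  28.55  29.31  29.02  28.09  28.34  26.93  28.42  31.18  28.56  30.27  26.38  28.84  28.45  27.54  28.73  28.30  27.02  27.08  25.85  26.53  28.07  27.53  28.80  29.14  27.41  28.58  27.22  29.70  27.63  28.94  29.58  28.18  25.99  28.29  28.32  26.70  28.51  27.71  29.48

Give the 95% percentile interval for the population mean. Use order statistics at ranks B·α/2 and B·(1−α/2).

(25.85, 30.27)

Sorted replicates: 25.85, 25.99, 26.38, 26.53, 26.70, 26.90, 26.93, 27.02, 27.08, 27.22, 27.41, 27.53, 27.54, 27.63, 27.71, 28.07, 28.09, 28.18, 28.29, 28.30, 28.32, 28.34, 28.42, 28.45, 28.51, 28.55, 28.56, 28.58, 28.73, 28.80, 28.84, 28.94, 29.02, 29.14, 29.31, 29.48, 29.58, 29.70, 30.27, 31.18
α = 0.05; lower rank = 40 × 0.025 = 1; upper rank = 40 × 0.975 = 39.
The 1st smallest replicate is 25.85; the 39th is 30.27.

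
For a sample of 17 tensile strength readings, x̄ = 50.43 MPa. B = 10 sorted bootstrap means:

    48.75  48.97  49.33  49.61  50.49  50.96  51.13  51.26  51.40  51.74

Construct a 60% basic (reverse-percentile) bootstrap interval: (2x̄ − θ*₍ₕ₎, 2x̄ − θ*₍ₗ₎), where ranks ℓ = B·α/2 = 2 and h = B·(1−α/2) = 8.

(49.60, 51.89)

Percentile endpoints at ranks 2 and 8: θ*₍2₎ = 48.97, θ*₍8₎ = 51.26.
Basic interval reflects these around x̄:
  lower = 2 × 50.43 − 51.26 = 49.60
  upper = 2 × 50.43 − 48.97 = 51.89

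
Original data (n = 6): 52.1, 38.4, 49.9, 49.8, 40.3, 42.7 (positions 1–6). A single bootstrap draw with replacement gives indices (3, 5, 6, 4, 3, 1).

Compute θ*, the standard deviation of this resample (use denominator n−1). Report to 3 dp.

Resample values: 49.9, 40.3, 42.7, 49.8, 49.9, 52.1.
Mean = 47.4500; sum of squared deviations = 112.8350
s² = 112.8350 / 5 = 22.5670
s = √22.5670 = 4.750

θ* = 4.750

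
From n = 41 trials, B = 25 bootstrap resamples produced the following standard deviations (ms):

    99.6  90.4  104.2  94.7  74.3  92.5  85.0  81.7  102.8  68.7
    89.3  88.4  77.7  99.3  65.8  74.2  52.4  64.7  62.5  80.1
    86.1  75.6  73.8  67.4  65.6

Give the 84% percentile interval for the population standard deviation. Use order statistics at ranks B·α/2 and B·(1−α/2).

(62.5, 99.6)

Sorted replicates: 52.4, 62.5, 64.7, 65.6, 65.8, 67.4, 68.7, 73.8, 74.2, 74.3, 75.6, 77.7, 80.1, 81.7, 85.0, 86.1, 88.4, 89.3, 90.4, 92.5, 94.7, 99.3, 99.6, 102.8, 104.2
α = 0.16; lower rank = 25 × 0.080 = 2; upper rank = 25 × 0.920 = 23.
The 2nd smallest replicate is 62.5; the 23rd is 99.6.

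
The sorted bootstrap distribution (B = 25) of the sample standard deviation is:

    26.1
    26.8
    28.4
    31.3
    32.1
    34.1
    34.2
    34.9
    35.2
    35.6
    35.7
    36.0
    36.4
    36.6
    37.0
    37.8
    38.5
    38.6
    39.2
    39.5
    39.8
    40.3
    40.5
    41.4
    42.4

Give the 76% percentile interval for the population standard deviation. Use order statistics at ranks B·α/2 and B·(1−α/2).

(28.4, 40.3)

α = 0.24; lower rank = 25 × 0.120 = 3; upper rank = 25 × 0.880 = 22.
The 3rd smallest replicate is 28.4; the 22nd is 40.3.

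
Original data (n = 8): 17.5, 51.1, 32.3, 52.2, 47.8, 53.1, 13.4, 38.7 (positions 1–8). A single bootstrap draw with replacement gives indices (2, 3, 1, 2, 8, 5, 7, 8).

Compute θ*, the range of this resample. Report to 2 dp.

Resample values: 51.1, 32.3, 17.5, 51.1, 38.7, 47.8, 13.4, 38.7.
Range = 51.1 − 13.4 = 37.70

θ* = 37.70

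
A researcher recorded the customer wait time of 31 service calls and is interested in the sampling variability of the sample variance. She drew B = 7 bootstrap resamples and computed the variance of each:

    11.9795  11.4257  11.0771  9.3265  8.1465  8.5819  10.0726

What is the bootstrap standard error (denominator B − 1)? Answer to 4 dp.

Bootstrap SE is the standard deviation of the 7 replicate variances.
Mean of replicates: (11.9795 + 11.4257 + 11.0771 + 9.3265 + 8.1465 + 8.5819 + 10.0726) / 7 = 70.60980 / 7 = 10.08711
Sum of squared deviations: (+1.89239)² + (+1.33859)² + (+0.98999)² + (−0.76061)² + (−1.94061)² + (−1.50521)² + (−0.01451)² = 12.96341
Variance = 12.96341 / 6 = 2.16057
SE* = √2.16057

SE* = 1.4699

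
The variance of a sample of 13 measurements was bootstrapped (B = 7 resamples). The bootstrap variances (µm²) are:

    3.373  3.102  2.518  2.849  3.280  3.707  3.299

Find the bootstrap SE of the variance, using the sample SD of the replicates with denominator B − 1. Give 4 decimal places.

Bootstrap SE is the standard deviation of the 7 replicate variances.
Mean of replicates: (3.373 + 3.102 + 2.518 + 2.849 + 3.280 + 3.707 + 3.299) / 7 = 22.12800 / 7 = 3.16114
Sum of squared deviations: (+0.21186)² + (−0.05914)² + (−0.64314)² + (−0.31214)² + (+0.11886)² + (+0.54586)² + (+0.13786)² = 0.89054
Variance = 0.89054 / 6 = 0.14842
SE* = √0.14842

SE* = 0.3853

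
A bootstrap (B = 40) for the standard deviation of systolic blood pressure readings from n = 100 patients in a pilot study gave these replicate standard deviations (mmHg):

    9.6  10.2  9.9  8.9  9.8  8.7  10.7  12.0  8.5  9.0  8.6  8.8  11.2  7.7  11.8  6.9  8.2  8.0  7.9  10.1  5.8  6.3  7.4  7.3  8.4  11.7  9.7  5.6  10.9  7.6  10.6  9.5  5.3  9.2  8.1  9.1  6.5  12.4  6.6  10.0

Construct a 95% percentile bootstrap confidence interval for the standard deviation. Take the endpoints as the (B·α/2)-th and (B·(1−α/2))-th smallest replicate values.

Sorted replicates: 5.3, 5.6, 5.8, 6.3, 6.5, 6.6, 6.9, 7.3, 7.4, 7.6, 7.7, 7.9, 8.0, 8.1, 8.2, 8.4, 8.5, 8.6, 8.7, 8.8, 8.9, 9.0, 9.1, 9.2, 9.5, 9.6, 9.7, 9.8, 9.9, 10.0, 10.1, 10.2, 10.6, 10.7, 10.9, 11.2, 11.7, 11.8, 12.0, 12.4
α = 0.05; lower rank = 40 × 0.025 = 1; upper rank = 40 × 0.975 = 39.
The 1st smallest replicate is 5.3; the 39th is 12.0.

(5.3, 12.0)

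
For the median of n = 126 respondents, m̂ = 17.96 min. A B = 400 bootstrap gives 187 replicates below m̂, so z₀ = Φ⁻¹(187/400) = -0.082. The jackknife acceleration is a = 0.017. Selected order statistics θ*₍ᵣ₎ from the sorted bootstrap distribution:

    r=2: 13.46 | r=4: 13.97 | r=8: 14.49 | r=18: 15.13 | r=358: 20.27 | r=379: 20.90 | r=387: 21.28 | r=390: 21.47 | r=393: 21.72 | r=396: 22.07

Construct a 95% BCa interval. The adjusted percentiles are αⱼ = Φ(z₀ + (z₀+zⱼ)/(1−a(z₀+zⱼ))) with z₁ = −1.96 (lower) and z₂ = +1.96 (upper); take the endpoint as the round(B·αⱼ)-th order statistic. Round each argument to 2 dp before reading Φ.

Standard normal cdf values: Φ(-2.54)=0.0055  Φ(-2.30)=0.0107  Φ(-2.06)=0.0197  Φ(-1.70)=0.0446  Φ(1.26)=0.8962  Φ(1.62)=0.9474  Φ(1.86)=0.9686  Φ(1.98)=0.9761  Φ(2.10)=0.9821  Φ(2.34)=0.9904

(14.49, 21.28)

Lower: z₀ + z₁ = -0.082 + (-1.960) = -2.042; 1 − a(z₀+z₁) = 1 − (0.017)(-2.042) = 1.0347; argument = -0.082 + (-2.042)/1.0347 = -2.0555 → -2.06.
α₁ = Φ(-2.06) = 0.0197; rank = round(400 × 0.0197) = 8; θ*₍8₎ = 14.49.
Upper: z₀ + z₂ = 1.878; 1 − a(z₀+z₂) = 0.9681; argument = 1.8579 → 1.86; α₂ = 0.9686; rank = 387; θ*₍387₎ = 21.28.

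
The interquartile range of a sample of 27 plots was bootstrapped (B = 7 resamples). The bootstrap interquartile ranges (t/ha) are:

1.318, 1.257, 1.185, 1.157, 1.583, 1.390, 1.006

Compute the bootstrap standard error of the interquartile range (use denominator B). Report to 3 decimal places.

Bootstrap SE is the standard deviation of the 7 replicate interquartile ranges.
Mean of replicates: (1.318 + 1.257 + 1.185 + 1.157 + 1.583 + 1.390 + 1.006) / 7 = 8.8960 / 7 = 1.2709
Sum of squared deviations: (+0.0471)² + (−0.0139)² + (−0.0859)² + (−0.1139)² + (+0.3121)² + (+0.1191)² + (−0.2649)² = 0.2045
Variance = 0.2045 / 7 = 0.0292
SE* = √0.0292

SE* = 0.171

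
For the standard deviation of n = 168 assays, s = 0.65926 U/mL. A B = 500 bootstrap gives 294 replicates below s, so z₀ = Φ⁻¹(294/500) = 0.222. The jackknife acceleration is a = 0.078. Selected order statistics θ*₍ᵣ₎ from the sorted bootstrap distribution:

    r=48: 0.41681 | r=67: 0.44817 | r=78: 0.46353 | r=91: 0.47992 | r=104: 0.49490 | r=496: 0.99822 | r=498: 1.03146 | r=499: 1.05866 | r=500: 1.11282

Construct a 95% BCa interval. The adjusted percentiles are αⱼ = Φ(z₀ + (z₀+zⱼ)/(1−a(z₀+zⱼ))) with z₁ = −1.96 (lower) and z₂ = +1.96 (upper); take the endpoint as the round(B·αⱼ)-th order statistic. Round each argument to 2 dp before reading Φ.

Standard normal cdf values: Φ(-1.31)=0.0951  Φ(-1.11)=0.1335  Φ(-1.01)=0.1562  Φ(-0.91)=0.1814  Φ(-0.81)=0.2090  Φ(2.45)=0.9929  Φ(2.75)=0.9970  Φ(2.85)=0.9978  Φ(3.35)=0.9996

(0.41681, 1.05866)

Lower: z₀ + z₁ = 0.222 + (-1.960) = -1.738; 1 − a(z₀+z₁) = 1 − (0.078)(-1.738) = 1.1356; argument = 0.222 + (-1.738)/1.1356 = -1.3085 → -1.31.
α₁ = Φ(-1.31) = 0.0951; rank = round(500 × 0.0951) = 48; θ*₍48₎ = 0.41681.
Upper: z₀ + z₂ = 2.182; 1 − a(z₀+z₂) = 0.8298; argument = 2.8515 → 2.85; α₂ = 0.9978; rank = 499; θ*₍499₎ = 1.05866.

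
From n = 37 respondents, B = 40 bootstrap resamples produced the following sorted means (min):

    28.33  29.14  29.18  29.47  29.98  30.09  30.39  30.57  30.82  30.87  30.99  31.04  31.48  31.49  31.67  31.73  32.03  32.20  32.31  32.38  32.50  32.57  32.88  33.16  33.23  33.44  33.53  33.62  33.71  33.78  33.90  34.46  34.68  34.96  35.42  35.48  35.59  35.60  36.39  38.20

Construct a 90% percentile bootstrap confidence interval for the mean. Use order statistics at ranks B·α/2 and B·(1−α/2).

α = 0.10; lower rank = 40 × 0.050 = 2; upper rank = 40 × 0.950 = 38.
The 2nd smallest replicate is 29.14; the 38th is 35.60.

(29.14, 35.60)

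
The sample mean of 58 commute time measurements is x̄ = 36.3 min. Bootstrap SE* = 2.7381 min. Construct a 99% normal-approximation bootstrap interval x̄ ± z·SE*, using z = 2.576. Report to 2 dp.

Margin = 2.576 × 2.7381 = 7.053
Interval: 36.3 ± 7.053

(29.25, 43.35)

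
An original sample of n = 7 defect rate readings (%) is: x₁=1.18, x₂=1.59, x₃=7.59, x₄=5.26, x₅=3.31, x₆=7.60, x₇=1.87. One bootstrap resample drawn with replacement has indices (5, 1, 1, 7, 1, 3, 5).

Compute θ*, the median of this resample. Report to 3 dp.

θ* = 1.870

Resample values: 3.31, 1.18, 1.18, 1.87, 1.18, 7.59, 3.31.
Sorted: 1.18, 1.18, 1.18, 1.87, 3.31, 3.31, 7.59
Median = middle value = 1.870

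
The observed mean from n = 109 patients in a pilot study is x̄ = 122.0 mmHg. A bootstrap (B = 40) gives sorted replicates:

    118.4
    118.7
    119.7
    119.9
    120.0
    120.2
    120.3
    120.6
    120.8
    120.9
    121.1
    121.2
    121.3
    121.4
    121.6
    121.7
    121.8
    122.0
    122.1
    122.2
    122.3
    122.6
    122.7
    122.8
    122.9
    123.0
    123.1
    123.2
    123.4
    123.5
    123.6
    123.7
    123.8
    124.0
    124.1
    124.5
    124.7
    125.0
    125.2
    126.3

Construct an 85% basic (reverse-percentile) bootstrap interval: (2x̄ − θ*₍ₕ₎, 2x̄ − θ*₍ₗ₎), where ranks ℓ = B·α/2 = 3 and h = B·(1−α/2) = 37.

(119.3, 124.3)

Percentile endpoints at ranks 3 and 37: θ*₍3₎ = 119.7, θ*₍37₎ = 124.7.
Basic interval reflects these around x̄:
  lower = 2 × 122.0 − 124.7 = 119.3
  upper = 2 × 122.0 − 119.7 = 124.3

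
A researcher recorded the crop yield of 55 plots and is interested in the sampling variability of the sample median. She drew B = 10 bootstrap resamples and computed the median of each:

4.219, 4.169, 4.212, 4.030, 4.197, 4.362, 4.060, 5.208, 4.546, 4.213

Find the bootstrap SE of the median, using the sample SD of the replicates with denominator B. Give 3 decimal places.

Bootstrap SE is the standard deviation of the 10 replicate medians.
Mean of replicates: (4.219 + 4.169 + 4.212 + 4.030 + 4.197 + 4.362 + 4.060 + 5.208 + 4.546 + 4.213) / 10 = 43.2160 / 10 = 4.3216
Sum of squared deviations: (−0.1026)² + (−0.1526)² + (−0.1096)² + (−0.2916)² + (−0.1246)² + (+0.0404)² + (−0.2616)² + (+0.8864)² + (+0.2244)² + (−0.1086)² = 1.0643
Variance = 1.0643 / 10 = 0.1064
SE* = √0.1064

SE* = 0.326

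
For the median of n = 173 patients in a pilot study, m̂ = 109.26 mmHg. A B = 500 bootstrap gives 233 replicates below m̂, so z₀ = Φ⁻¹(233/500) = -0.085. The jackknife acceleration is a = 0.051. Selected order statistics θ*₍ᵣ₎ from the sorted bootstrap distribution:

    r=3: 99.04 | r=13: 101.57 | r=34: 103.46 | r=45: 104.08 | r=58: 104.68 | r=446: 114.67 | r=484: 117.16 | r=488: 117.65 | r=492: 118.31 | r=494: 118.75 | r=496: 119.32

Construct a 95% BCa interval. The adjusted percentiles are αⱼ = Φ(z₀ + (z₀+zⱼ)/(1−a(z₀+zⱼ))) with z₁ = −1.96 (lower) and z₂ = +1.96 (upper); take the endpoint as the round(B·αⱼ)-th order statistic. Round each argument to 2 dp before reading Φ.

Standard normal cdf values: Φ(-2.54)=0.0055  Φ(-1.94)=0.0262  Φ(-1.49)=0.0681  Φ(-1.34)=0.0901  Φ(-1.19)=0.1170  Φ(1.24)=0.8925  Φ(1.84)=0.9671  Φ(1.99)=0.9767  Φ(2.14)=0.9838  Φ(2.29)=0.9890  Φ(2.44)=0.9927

Lower: z₀ + z₁ = -0.085 + (-1.960) = -2.045; 1 − a(z₀+z₁) = 1 − (0.051)(-2.045) = 1.1043; argument = -0.085 + (-2.045)/1.1043 = -1.9369 → -1.94.
α₁ = Φ(-1.94) = 0.0262; rank = round(500 × 0.0262) = 13; θ*₍13₎ = 101.57.
Upper: z₀ + z₂ = 1.875; 1 − a(z₀+z₂) = 0.9044; argument = 1.9883 → 1.99; α₂ = 0.9767; rank = 488; θ*₍488₎ = 117.65.

(101.57, 117.65)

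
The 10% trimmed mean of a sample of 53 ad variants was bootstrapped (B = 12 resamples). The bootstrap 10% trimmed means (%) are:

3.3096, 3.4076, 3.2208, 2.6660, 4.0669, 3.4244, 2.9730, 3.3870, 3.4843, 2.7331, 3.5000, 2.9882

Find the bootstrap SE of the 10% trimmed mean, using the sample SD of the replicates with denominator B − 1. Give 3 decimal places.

SE* = 0.383

Bootstrap SE is the standard deviation of the 12 replicate 10% trimmed means.
Mean of replicates: (3.3096 + 3.4076 + 3.2208 + 2.6660 + 4.0669 + 3.4244 + 2.9730 + 3.3870 + 3.4843 + 2.7331 + 3.5000 + 2.9882) / 12 = 39.16090 / 12 = 3.26341
Sum of squared deviations: (+0.04619)² + (+0.14419)² + (−0.04261)² + (−0.59741)² + (+0.80349)² + (+0.16099)² + (−0.29041)² + (+0.12359)² + (+0.22089)² + (−0.53031)² + (+0.23659)² + (−0.27521)² = 1.61450
Variance = 1.61450 / 11 = 0.14677
SE* = √0.14677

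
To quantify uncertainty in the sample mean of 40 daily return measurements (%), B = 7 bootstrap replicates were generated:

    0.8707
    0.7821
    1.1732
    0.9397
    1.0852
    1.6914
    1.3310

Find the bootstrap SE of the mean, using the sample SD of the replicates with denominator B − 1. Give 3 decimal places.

Bootstrap SE is the standard deviation of the 7 replicate means.
Mean of replicates: (0.8707 + 0.7821 + 1.1732 + 0.9397 + 1.0852 + 1.6914 + 1.3310) / 7 = 7.87330 / 7 = 1.12476
Sum of squared deviations: (−0.25406)² + (−0.34266)² + (+0.04844)² + (−0.18506)² + (−0.03956)² + (+0.56664)² + (+0.20624)² = 0.58374
Variance = 0.58374 / 6 = 0.09729
SE* = √0.09729

SE* = 0.312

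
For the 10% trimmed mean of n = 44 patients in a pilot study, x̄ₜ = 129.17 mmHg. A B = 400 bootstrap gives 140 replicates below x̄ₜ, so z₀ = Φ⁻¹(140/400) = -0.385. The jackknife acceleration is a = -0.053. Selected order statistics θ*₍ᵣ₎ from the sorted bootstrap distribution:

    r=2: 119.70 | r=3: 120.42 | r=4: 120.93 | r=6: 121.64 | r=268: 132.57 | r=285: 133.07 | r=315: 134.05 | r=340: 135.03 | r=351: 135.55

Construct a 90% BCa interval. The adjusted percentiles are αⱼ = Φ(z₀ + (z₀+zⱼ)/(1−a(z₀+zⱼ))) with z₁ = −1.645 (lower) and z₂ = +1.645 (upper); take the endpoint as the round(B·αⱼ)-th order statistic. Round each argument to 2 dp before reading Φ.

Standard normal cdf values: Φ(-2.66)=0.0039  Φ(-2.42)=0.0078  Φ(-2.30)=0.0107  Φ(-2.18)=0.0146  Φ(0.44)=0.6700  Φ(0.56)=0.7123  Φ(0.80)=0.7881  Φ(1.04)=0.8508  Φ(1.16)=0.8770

Lower: z₀ + z₁ = -0.385 + (-1.645) = -2.030; 1 − a(z₀+z₁) = 1 − (-0.053)(-2.030) = 0.8924; argument = -0.385 + (-2.030)/0.8924 = -2.6597 → -2.66.
α₁ = Φ(-2.66) = 0.0039; rank = round(400 × 0.0039) = 2; θ*₍2₎ = 119.70.
Upper: z₀ + z₂ = 1.260; 1 − a(z₀+z₂) = 1.0668; argument = 0.7961 → 0.80; α₂ = 0.7881; rank = 315; θ*₍315₎ = 134.05.

(119.70, 134.05)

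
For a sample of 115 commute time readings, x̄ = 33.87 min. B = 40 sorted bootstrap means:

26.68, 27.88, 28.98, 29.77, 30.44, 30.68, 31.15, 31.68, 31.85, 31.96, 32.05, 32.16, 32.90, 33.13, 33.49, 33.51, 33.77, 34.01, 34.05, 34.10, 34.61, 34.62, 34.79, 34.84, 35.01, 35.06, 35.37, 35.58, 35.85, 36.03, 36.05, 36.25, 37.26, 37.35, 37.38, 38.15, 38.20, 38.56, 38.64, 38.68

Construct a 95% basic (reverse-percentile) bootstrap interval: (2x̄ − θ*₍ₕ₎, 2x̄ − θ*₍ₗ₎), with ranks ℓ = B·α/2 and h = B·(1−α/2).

(29.10, 41.06)

Percentile endpoints at ranks 1 and 39: θ*₍1₎ = 26.68, θ*₍39₎ = 38.64.
Basic interval reflects these around x̄:
  lower = 2 × 33.87 − 38.64 = 29.10
  upper = 2 × 33.87 − 26.68 = 41.06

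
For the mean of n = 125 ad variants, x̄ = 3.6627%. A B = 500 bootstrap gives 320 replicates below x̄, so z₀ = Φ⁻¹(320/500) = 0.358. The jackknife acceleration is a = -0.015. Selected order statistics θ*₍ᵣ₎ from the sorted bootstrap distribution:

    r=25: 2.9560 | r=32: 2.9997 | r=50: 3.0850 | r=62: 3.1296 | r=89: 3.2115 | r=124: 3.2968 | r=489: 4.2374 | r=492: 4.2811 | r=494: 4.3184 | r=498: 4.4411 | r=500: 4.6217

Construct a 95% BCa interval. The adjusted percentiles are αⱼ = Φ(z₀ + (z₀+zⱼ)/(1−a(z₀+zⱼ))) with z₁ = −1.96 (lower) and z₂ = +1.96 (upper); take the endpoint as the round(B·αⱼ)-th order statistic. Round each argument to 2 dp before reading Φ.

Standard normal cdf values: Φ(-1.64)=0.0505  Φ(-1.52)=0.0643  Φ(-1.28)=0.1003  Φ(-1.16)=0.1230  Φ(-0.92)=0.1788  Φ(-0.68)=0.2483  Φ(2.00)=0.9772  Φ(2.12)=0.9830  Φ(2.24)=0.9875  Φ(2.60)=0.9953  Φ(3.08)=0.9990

Lower: z₀ + z₁ = 0.358 + (-1.960) = -1.602; 1 − a(z₀+z₁) = 1 − (-0.015)(-1.602) = 0.9760; argument = 0.358 + (-1.602)/0.9760 = -1.2834 → -1.28.
α₁ = Φ(-1.28) = 0.1003; rank = round(500 × 0.1003) = 50; θ*₍50₎ = 3.0850.
Upper: z₀ + z₂ = 2.318; 1 − a(z₀+z₂) = 1.0348; argument = 2.5981 → 2.60; α₂ = 0.9953; rank = 498; θ*₍498₎ = 4.4411.

(3.0850, 4.4411)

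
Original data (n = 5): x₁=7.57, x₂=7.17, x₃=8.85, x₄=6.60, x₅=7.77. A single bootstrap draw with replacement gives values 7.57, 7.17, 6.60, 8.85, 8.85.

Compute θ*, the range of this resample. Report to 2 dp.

θ* = 2.25

Range = 8.85 − 6.60 = 2.25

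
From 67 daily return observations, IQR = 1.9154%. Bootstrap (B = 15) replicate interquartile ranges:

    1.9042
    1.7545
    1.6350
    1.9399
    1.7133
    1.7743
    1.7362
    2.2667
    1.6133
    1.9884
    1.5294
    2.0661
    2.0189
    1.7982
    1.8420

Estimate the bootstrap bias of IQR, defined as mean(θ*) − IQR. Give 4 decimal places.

bias = −0.0767

mean(θ*) = (1.9042 + 1.7545 + 1.6350 + 1.9399 + 1.7133 + 1.7743 + 1.7362 + 2.2667 + 1.6133 + 1.9884 + 1.5294 + 2.0661 + 2.0189 + 1.7982 + 1.8420) / 15 = 1.83869
bias = 1.83869 − 1.9154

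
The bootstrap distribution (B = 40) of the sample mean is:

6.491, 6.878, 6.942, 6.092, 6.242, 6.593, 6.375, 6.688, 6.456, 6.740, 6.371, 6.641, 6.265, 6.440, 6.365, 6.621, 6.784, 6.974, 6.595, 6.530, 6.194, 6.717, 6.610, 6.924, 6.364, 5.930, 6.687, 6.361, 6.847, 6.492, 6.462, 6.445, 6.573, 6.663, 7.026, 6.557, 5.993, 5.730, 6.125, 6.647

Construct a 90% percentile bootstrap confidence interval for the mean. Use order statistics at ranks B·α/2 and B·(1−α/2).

(5.930, 6.942)

Sorted replicates: 5.730, 5.930, 5.993, 6.092, 6.125, 6.194, 6.242, 6.265, 6.361, 6.364, 6.365, 6.371, 6.375, 6.440, 6.445, 6.456, 6.462, 6.491, 6.492, 6.530, 6.557, 6.573, 6.593, 6.595, 6.610, 6.621, 6.641, 6.647, 6.663, 6.687, 6.688, 6.717, 6.740, 6.784, 6.847, 6.878, 6.924, 6.942, 6.974, 7.026
α = 0.10; lower rank = 40 × 0.050 = 2; upper rank = 40 × 0.950 = 38.
The 2nd smallest replicate is 5.930; the 38th is 6.942.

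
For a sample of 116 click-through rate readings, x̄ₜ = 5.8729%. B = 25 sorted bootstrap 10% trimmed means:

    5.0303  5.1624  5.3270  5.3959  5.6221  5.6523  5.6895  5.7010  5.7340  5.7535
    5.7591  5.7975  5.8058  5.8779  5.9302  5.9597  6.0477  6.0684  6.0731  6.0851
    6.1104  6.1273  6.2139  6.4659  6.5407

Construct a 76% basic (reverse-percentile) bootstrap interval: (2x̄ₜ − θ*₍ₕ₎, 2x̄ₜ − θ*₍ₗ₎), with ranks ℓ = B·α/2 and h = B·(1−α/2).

(5.6185, 6.4188)

Percentile endpoints at ranks 3 and 22: θ*₍3₎ = 5.3270, θ*₍22₎ = 6.1273.
Basic interval reflects these around x̄ₜ:
  lower = 2 × 5.8729 − 6.1273 = 5.6185
  upper = 2 × 5.8729 − 5.3270 = 6.4188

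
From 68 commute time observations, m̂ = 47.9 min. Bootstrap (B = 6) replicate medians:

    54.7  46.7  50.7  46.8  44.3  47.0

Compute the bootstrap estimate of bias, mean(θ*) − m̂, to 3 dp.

mean(θ*) = (54.7 + 46.7 + 50.7 + 46.8 + 44.3 + 47.0) / 6 = 48.3667
bias = 48.3667 − 47.9

bias = +0.467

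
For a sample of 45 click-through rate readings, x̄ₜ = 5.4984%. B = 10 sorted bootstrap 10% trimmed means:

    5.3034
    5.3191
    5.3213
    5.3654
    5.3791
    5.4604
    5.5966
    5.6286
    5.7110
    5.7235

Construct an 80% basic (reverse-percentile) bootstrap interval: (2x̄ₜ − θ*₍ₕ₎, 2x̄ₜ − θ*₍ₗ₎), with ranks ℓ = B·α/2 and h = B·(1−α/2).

Percentile endpoints at ranks 1 and 9: θ*₍1₎ = 5.3034, θ*₍9₎ = 5.7110.
Basic interval reflects these around x̄ₜ:
  lower = 2 × 5.4984 − 5.7110 = 5.2858
  upper = 2 × 5.4984 − 5.3034 = 5.6934

(5.2858, 5.6934)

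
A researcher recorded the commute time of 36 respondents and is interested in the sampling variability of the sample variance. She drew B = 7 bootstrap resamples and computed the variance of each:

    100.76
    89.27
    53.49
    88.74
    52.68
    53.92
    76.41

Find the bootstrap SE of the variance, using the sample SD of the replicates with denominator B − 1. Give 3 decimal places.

SE* = 20.206

Bootstrap SE is the standard deviation of the 7 replicate variances.
Mean of replicates: (100.76 + 89.27 + 53.49 + 88.74 + 52.68 + 53.92 + 76.41) / 7 = 515.2700 / 7 = 73.6100
Sum of squared deviations: (+27.1500)² + (+15.6600)² + (−20.1200)² + (+15.1300)² + (−20.9300)² + (−19.6900)² + (+2.8000)² = 2449.6904
Variance = 2449.6904 / 6 = 408.2817
SE* = √408.2817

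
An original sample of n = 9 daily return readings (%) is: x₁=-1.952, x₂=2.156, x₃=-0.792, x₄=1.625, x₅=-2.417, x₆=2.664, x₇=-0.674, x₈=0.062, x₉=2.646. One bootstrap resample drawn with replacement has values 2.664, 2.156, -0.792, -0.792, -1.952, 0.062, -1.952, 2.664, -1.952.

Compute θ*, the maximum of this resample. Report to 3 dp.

Maximum = 2.664

θ* = 2.664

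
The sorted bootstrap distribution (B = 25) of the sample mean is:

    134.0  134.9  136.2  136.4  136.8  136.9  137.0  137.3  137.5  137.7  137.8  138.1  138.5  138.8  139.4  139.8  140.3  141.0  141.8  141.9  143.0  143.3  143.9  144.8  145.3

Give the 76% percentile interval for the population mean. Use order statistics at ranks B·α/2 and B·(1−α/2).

(136.2, 143.3)

α = 0.24; lower rank = 25 × 0.120 = 3; upper rank = 25 × 0.880 = 22.
The 3rd smallest replicate is 136.2; the 22nd is 143.3.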